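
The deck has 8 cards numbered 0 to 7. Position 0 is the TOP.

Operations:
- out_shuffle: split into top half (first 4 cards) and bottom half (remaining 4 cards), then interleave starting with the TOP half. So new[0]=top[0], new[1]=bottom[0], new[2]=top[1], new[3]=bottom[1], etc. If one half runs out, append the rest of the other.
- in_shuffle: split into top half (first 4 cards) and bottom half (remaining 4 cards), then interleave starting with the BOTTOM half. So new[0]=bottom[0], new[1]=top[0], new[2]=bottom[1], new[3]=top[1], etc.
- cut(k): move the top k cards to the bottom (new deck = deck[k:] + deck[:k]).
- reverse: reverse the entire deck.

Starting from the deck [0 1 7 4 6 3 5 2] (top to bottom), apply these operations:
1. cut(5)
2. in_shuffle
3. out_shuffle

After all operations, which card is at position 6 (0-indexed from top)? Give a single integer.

Answer: 5

Derivation:
After op 1 (cut(5)): [3 5 2 0 1 7 4 6]
After op 2 (in_shuffle): [1 3 7 5 4 2 6 0]
After op 3 (out_shuffle): [1 4 3 2 7 6 5 0]
Position 6: card 5.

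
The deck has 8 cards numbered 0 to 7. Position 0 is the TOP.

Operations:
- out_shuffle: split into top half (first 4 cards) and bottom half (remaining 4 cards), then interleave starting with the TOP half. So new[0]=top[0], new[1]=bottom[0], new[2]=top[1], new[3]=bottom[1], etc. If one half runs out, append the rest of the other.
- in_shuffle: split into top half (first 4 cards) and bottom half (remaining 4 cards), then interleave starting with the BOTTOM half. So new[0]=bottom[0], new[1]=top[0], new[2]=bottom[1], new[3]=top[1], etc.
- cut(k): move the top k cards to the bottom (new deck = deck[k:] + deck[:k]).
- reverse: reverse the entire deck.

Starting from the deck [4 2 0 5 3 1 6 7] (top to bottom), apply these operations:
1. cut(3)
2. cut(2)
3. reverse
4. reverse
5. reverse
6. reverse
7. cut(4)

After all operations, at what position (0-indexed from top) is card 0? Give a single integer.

After op 1 (cut(3)): [5 3 1 6 7 4 2 0]
After op 2 (cut(2)): [1 6 7 4 2 0 5 3]
After op 3 (reverse): [3 5 0 2 4 7 6 1]
After op 4 (reverse): [1 6 7 4 2 0 5 3]
After op 5 (reverse): [3 5 0 2 4 7 6 1]
After op 6 (reverse): [1 6 7 4 2 0 5 3]
After op 7 (cut(4)): [2 0 5 3 1 6 7 4]
Card 0 is at position 1.

Answer: 1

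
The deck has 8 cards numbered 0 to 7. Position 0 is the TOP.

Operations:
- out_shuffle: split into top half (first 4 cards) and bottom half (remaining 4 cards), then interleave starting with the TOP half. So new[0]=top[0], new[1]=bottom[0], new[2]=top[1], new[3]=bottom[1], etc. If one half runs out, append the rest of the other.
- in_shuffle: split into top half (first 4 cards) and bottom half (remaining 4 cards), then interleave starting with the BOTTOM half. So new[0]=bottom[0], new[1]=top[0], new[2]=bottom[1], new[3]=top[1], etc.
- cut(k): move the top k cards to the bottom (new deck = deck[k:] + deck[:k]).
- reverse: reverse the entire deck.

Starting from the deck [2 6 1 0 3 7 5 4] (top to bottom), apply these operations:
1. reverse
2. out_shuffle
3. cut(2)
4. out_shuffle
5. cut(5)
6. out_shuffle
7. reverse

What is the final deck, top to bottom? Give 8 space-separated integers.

Answer: 7 5 2 0 1 6 3 4

Derivation:
After op 1 (reverse): [4 5 7 3 0 1 6 2]
After op 2 (out_shuffle): [4 0 5 1 7 6 3 2]
After op 3 (cut(2)): [5 1 7 6 3 2 4 0]
After op 4 (out_shuffle): [5 3 1 2 7 4 6 0]
After op 5 (cut(5)): [4 6 0 5 3 1 2 7]
After op 6 (out_shuffle): [4 3 6 1 0 2 5 7]
After op 7 (reverse): [7 5 2 0 1 6 3 4]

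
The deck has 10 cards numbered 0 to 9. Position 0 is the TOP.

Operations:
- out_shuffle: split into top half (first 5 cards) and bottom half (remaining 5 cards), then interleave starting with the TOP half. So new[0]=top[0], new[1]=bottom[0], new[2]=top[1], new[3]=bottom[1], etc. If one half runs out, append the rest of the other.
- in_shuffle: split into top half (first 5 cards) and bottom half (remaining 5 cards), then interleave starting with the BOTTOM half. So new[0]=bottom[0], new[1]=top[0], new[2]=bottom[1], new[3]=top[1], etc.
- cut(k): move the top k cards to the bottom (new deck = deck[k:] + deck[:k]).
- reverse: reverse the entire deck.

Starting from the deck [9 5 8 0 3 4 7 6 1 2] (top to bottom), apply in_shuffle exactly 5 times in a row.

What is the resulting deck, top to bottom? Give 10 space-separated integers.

Answer: 2 1 6 7 4 3 0 8 5 9

Derivation:
After op 1 (in_shuffle): [4 9 7 5 6 8 1 0 2 3]
After op 2 (in_shuffle): [8 4 1 9 0 7 2 5 3 6]
After op 3 (in_shuffle): [7 8 2 4 5 1 3 9 6 0]
After op 4 (in_shuffle): [1 7 3 8 9 2 6 4 0 5]
After op 5 (in_shuffle): [2 1 6 7 4 3 0 8 5 9]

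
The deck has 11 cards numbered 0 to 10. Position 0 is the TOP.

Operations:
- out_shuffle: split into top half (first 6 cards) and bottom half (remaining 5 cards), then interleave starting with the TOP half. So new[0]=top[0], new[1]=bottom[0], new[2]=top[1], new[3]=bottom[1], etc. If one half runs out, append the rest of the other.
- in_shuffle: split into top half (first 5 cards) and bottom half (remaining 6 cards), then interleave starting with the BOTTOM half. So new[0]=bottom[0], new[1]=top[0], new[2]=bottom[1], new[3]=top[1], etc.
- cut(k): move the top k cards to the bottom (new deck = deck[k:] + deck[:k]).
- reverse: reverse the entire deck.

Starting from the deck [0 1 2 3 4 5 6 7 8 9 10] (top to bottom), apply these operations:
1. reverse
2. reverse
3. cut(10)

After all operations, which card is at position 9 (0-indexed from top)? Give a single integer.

Answer: 8

Derivation:
After op 1 (reverse): [10 9 8 7 6 5 4 3 2 1 0]
After op 2 (reverse): [0 1 2 3 4 5 6 7 8 9 10]
After op 3 (cut(10)): [10 0 1 2 3 4 5 6 7 8 9]
Position 9: card 8.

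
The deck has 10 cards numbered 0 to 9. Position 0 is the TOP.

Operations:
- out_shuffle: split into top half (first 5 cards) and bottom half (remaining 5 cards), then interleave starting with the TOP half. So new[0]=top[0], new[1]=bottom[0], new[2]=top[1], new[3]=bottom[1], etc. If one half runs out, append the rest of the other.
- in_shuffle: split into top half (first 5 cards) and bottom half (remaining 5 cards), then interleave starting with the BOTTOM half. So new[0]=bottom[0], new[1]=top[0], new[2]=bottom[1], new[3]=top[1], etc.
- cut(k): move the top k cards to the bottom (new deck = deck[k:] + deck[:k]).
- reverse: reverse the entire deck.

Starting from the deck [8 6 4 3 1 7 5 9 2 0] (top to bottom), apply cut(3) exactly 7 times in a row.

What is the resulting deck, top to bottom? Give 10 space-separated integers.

Answer: 6 4 3 1 7 5 9 2 0 8

Derivation:
After op 1 (cut(3)): [3 1 7 5 9 2 0 8 6 4]
After op 2 (cut(3)): [5 9 2 0 8 6 4 3 1 7]
After op 3 (cut(3)): [0 8 6 4 3 1 7 5 9 2]
After op 4 (cut(3)): [4 3 1 7 5 9 2 0 8 6]
After op 5 (cut(3)): [7 5 9 2 0 8 6 4 3 1]
After op 6 (cut(3)): [2 0 8 6 4 3 1 7 5 9]
After op 7 (cut(3)): [6 4 3 1 7 5 9 2 0 8]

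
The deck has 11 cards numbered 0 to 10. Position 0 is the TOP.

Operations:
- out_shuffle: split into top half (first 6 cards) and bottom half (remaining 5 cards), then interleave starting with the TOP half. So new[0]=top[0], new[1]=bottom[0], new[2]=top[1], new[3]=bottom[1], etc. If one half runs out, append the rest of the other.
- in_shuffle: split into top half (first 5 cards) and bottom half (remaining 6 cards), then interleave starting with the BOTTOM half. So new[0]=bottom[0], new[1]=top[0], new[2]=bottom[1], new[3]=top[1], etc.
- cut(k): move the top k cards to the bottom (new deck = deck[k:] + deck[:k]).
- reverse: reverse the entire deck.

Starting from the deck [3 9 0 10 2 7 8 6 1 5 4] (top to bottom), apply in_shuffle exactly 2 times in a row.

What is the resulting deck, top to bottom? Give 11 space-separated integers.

After op 1 (in_shuffle): [7 3 8 9 6 0 1 10 5 2 4]
After op 2 (in_shuffle): [0 7 1 3 10 8 5 9 2 6 4]

Answer: 0 7 1 3 10 8 5 9 2 6 4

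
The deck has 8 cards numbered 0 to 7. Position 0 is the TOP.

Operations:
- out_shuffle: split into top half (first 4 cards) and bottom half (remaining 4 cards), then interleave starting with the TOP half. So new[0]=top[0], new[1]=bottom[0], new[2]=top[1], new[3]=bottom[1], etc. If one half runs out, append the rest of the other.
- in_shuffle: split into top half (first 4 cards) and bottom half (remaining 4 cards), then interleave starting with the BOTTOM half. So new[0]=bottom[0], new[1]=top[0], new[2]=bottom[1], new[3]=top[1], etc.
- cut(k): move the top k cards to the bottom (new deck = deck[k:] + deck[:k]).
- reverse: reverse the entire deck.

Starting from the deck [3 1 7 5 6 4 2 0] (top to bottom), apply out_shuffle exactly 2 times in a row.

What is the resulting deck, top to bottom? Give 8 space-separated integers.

Answer: 3 7 6 2 1 5 4 0

Derivation:
After op 1 (out_shuffle): [3 6 1 4 7 2 5 0]
After op 2 (out_shuffle): [3 7 6 2 1 5 4 0]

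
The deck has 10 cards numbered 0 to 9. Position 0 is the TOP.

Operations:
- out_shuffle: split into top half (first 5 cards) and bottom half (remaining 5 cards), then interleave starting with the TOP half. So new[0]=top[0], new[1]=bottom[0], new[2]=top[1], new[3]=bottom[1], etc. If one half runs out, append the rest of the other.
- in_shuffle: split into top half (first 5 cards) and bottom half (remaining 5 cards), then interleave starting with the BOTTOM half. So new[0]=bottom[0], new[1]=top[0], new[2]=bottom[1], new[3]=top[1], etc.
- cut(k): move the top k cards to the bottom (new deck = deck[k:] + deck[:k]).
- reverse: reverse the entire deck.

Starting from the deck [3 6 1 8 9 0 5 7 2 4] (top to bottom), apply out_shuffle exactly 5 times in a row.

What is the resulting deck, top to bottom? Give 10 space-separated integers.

After op 1 (out_shuffle): [3 0 6 5 1 7 8 2 9 4]
After op 2 (out_shuffle): [3 7 0 8 6 2 5 9 1 4]
After op 3 (out_shuffle): [3 2 7 5 0 9 8 1 6 4]
After op 4 (out_shuffle): [3 9 2 8 7 1 5 6 0 4]
After op 5 (out_shuffle): [3 1 9 5 2 6 8 0 7 4]

Answer: 3 1 9 5 2 6 8 0 7 4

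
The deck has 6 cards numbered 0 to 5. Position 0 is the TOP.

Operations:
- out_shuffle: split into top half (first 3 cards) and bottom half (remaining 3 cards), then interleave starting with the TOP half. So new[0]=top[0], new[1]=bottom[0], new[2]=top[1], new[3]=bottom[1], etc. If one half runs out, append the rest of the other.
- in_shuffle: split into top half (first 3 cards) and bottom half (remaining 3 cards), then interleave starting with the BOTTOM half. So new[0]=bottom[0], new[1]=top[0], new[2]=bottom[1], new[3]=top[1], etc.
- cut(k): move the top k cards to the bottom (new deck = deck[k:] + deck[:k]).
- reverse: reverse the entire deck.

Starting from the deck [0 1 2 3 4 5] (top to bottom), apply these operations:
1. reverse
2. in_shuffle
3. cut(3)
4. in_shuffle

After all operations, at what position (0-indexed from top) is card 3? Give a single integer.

After op 1 (reverse): [5 4 3 2 1 0]
After op 2 (in_shuffle): [2 5 1 4 0 3]
After op 3 (cut(3)): [4 0 3 2 5 1]
After op 4 (in_shuffle): [2 4 5 0 1 3]
Card 3 is at position 5.

Answer: 5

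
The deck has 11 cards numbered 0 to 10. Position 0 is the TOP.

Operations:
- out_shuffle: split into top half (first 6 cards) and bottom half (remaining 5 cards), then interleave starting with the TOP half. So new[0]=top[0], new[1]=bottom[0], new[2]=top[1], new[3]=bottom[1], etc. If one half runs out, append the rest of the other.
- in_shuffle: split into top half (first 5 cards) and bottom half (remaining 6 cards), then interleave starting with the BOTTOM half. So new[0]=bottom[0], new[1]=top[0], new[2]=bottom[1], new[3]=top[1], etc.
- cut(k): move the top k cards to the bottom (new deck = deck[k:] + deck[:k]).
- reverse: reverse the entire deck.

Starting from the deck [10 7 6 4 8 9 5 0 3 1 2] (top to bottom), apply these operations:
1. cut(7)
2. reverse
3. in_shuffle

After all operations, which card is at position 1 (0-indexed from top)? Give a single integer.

Answer: 5

Derivation:
After op 1 (cut(7)): [0 3 1 2 10 7 6 4 8 9 5]
After op 2 (reverse): [5 9 8 4 6 7 10 2 1 3 0]
After op 3 (in_shuffle): [7 5 10 9 2 8 1 4 3 6 0]
Position 1: card 5.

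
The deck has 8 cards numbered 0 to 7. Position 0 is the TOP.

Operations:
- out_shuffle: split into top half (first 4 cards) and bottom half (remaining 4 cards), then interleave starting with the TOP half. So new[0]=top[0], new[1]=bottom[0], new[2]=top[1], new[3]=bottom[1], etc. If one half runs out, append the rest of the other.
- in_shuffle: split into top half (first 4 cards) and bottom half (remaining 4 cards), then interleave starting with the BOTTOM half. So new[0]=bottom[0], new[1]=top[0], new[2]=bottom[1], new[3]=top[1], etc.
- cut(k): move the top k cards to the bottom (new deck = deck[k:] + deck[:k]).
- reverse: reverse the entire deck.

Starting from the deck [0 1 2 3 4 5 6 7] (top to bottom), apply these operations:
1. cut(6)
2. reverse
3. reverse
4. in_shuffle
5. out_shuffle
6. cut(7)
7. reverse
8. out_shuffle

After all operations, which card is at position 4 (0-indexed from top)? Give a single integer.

After op 1 (cut(6)): [6 7 0 1 2 3 4 5]
After op 2 (reverse): [5 4 3 2 1 0 7 6]
After op 3 (reverse): [6 7 0 1 2 3 4 5]
After op 4 (in_shuffle): [2 6 3 7 4 0 5 1]
After op 5 (out_shuffle): [2 4 6 0 3 5 7 1]
After op 6 (cut(7)): [1 2 4 6 0 3 5 7]
After op 7 (reverse): [7 5 3 0 6 4 2 1]
After op 8 (out_shuffle): [7 6 5 4 3 2 0 1]
Position 4: card 3.

Answer: 3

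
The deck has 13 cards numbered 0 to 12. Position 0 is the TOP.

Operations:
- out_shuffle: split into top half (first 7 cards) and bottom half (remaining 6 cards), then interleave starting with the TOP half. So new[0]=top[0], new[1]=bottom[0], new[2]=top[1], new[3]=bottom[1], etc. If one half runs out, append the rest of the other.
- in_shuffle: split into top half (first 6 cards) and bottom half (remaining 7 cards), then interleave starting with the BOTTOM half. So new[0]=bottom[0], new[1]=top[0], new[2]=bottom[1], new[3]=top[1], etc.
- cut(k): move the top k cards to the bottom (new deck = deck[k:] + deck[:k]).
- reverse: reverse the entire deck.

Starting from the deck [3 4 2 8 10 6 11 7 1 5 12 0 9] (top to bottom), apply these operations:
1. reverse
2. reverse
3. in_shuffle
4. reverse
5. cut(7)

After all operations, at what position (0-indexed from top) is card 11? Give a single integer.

Answer: 5

Derivation:
After op 1 (reverse): [9 0 12 5 1 7 11 6 10 8 2 4 3]
After op 2 (reverse): [3 4 2 8 10 6 11 7 1 5 12 0 9]
After op 3 (in_shuffle): [11 3 7 4 1 2 5 8 12 10 0 6 9]
After op 4 (reverse): [9 6 0 10 12 8 5 2 1 4 7 3 11]
After op 5 (cut(7)): [2 1 4 7 3 11 9 6 0 10 12 8 5]
Card 11 is at position 5.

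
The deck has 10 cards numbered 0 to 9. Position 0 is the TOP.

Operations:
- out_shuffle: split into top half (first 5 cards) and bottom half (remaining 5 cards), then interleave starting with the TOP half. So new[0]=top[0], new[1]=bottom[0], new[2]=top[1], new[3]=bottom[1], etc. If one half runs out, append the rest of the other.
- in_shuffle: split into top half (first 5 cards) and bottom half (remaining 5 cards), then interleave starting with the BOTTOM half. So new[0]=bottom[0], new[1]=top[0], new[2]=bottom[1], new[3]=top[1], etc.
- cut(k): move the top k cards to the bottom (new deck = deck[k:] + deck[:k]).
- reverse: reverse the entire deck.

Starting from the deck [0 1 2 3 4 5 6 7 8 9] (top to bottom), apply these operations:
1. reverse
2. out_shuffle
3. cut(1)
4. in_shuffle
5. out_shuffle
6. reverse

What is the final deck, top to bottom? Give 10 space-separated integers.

After op 1 (reverse): [9 8 7 6 5 4 3 2 1 0]
After op 2 (out_shuffle): [9 4 8 3 7 2 6 1 5 0]
After op 3 (cut(1)): [4 8 3 7 2 6 1 5 0 9]
After op 4 (in_shuffle): [6 4 1 8 5 3 0 7 9 2]
After op 5 (out_shuffle): [6 3 4 0 1 7 8 9 5 2]
After op 6 (reverse): [2 5 9 8 7 1 0 4 3 6]

Answer: 2 5 9 8 7 1 0 4 3 6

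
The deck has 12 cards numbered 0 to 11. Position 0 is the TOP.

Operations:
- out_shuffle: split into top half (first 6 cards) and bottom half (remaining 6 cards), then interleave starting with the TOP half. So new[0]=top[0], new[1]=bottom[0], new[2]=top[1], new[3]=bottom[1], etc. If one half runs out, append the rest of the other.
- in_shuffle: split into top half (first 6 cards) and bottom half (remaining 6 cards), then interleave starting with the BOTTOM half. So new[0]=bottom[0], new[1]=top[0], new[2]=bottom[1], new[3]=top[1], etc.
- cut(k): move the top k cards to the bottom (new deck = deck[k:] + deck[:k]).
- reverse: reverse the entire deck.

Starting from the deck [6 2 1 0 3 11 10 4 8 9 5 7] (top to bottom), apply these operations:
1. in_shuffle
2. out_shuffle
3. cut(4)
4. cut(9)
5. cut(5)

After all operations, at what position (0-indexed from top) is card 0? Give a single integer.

Answer: 9

Derivation:
After op 1 (in_shuffle): [10 6 4 2 8 1 9 0 5 3 7 11]
After op 2 (out_shuffle): [10 9 6 0 4 5 2 3 8 7 1 11]
After op 3 (cut(4)): [4 5 2 3 8 7 1 11 10 9 6 0]
After op 4 (cut(9)): [9 6 0 4 5 2 3 8 7 1 11 10]
After op 5 (cut(5)): [2 3 8 7 1 11 10 9 6 0 4 5]
Card 0 is at position 9.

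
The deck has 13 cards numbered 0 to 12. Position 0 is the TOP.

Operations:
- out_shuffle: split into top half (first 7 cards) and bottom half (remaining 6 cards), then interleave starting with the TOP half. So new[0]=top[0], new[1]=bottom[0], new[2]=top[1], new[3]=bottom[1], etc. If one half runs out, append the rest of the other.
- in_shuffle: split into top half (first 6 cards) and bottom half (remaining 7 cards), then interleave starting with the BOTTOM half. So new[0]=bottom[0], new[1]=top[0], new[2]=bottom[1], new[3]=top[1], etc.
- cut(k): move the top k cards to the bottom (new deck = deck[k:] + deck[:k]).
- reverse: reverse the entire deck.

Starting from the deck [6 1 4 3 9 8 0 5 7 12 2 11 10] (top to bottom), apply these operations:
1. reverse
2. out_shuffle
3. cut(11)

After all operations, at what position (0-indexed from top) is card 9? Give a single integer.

Answer: 5

Derivation:
After op 1 (reverse): [10 11 2 12 7 5 0 8 9 3 4 1 6]
After op 2 (out_shuffle): [10 8 11 9 2 3 12 4 7 1 5 6 0]
After op 3 (cut(11)): [6 0 10 8 11 9 2 3 12 4 7 1 5]
Card 9 is at position 5.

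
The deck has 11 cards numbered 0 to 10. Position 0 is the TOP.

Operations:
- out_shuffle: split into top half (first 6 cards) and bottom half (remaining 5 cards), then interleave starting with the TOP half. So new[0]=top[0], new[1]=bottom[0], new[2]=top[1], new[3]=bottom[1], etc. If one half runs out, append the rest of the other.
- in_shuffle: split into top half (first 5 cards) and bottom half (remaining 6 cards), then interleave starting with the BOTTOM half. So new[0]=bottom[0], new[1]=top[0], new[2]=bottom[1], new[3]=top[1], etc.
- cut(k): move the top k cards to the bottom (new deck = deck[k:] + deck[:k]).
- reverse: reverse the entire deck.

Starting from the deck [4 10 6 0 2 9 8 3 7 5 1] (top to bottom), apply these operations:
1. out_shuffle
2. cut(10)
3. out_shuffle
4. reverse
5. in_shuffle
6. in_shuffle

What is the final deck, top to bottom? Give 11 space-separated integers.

Answer: 3 5 4 6 2 8 7 1 10 0 9

Derivation:
After op 1 (out_shuffle): [4 8 10 3 6 7 0 5 2 1 9]
After op 2 (cut(10)): [9 4 8 10 3 6 7 0 5 2 1]
After op 3 (out_shuffle): [9 7 4 0 8 5 10 2 3 1 6]
After op 4 (reverse): [6 1 3 2 10 5 8 0 4 7 9]
After op 5 (in_shuffle): [5 6 8 1 0 3 4 2 7 10 9]
After op 6 (in_shuffle): [3 5 4 6 2 8 7 1 10 0 9]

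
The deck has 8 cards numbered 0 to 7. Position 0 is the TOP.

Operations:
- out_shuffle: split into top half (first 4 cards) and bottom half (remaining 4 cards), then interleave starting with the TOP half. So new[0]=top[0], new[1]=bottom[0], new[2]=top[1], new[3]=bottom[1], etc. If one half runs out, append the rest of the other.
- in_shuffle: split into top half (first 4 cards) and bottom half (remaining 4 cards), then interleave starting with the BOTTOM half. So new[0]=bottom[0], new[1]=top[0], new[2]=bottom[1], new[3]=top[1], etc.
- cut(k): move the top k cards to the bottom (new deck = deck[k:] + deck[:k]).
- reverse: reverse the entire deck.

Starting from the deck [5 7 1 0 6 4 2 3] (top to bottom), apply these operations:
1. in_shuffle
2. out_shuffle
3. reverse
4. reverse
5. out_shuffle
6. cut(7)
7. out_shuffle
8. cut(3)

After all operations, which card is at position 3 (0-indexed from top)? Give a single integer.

Answer: 2

Derivation:
After op 1 (in_shuffle): [6 5 4 7 2 1 3 0]
After op 2 (out_shuffle): [6 2 5 1 4 3 7 0]
After op 3 (reverse): [0 7 3 4 1 5 2 6]
After op 4 (reverse): [6 2 5 1 4 3 7 0]
After op 5 (out_shuffle): [6 4 2 3 5 7 1 0]
After op 6 (cut(7)): [0 6 4 2 3 5 7 1]
After op 7 (out_shuffle): [0 3 6 5 4 7 2 1]
After op 8 (cut(3)): [5 4 7 2 1 0 3 6]
Position 3: card 2.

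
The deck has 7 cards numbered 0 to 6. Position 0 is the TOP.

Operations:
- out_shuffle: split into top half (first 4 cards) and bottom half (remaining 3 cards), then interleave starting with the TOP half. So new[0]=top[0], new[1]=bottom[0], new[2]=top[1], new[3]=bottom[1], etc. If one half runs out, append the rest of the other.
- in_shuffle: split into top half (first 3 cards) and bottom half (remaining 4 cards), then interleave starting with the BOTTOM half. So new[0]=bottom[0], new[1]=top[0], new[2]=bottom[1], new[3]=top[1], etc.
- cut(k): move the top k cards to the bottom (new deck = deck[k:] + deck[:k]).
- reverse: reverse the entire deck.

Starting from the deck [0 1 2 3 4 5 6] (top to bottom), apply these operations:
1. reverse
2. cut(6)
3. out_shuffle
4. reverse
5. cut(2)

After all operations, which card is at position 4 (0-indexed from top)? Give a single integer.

Answer: 0

Derivation:
After op 1 (reverse): [6 5 4 3 2 1 0]
After op 2 (cut(6)): [0 6 5 4 3 2 1]
After op 3 (out_shuffle): [0 3 6 2 5 1 4]
After op 4 (reverse): [4 1 5 2 6 3 0]
After op 5 (cut(2)): [5 2 6 3 0 4 1]
Position 4: card 0.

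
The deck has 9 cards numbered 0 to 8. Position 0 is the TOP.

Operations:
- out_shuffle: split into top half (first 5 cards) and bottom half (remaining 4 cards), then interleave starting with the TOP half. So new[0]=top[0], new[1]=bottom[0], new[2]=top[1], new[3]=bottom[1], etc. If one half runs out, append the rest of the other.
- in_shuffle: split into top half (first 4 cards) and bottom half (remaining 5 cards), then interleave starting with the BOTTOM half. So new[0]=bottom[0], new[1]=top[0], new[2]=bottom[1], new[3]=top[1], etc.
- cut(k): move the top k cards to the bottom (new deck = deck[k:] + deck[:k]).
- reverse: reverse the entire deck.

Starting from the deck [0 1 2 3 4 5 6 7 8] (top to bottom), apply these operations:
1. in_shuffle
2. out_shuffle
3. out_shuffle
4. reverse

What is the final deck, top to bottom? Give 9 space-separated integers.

Answer: 5 6 7 8 0 1 2 3 4

Derivation:
After op 1 (in_shuffle): [4 0 5 1 6 2 7 3 8]
After op 2 (out_shuffle): [4 2 0 7 5 3 1 8 6]
After op 3 (out_shuffle): [4 3 2 1 0 8 7 6 5]
After op 4 (reverse): [5 6 7 8 0 1 2 3 4]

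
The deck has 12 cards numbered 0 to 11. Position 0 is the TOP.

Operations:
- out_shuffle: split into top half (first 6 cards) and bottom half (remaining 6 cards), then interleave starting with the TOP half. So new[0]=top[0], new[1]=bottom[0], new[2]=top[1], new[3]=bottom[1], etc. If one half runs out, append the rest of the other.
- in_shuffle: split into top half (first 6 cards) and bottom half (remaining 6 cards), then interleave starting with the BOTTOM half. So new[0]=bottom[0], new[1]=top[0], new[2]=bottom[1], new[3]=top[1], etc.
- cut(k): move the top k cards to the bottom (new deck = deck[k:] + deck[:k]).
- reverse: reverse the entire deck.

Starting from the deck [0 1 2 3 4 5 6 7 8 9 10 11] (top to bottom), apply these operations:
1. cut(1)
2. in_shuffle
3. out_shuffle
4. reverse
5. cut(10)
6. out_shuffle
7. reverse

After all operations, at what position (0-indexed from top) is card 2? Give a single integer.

Answer: 8

Derivation:
After op 1 (cut(1)): [1 2 3 4 5 6 7 8 9 10 11 0]
After op 2 (in_shuffle): [7 1 8 2 9 3 10 4 11 5 0 6]
After op 3 (out_shuffle): [7 10 1 4 8 11 2 5 9 0 3 6]
After op 4 (reverse): [6 3 0 9 5 2 11 8 4 1 10 7]
After op 5 (cut(10)): [10 7 6 3 0 9 5 2 11 8 4 1]
After op 6 (out_shuffle): [10 5 7 2 6 11 3 8 0 4 9 1]
After op 7 (reverse): [1 9 4 0 8 3 11 6 2 7 5 10]
Card 2 is at position 8.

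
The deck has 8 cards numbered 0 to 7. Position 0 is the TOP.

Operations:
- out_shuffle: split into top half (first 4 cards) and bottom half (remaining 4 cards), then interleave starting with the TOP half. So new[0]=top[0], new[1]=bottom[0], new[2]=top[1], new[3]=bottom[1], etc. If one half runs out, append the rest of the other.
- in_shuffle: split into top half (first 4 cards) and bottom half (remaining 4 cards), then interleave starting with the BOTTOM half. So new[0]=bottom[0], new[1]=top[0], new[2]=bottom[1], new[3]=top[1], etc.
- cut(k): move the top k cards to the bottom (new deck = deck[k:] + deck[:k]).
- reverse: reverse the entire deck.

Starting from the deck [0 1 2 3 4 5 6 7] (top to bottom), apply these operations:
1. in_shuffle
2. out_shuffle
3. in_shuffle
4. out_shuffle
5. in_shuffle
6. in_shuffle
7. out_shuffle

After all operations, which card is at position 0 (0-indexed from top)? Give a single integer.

Answer: 6

Derivation:
After op 1 (in_shuffle): [4 0 5 1 6 2 7 3]
After op 2 (out_shuffle): [4 6 0 2 5 7 1 3]
After op 3 (in_shuffle): [5 4 7 6 1 0 3 2]
After op 4 (out_shuffle): [5 1 4 0 7 3 6 2]
After op 5 (in_shuffle): [7 5 3 1 6 4 2 0]
After op 6 (in_shuffle): [6 7 4 5 2 3 0 1]
After op 7 (out_shuffle): [6 2 7 3 4 0 5 1]
Position 0: card 6.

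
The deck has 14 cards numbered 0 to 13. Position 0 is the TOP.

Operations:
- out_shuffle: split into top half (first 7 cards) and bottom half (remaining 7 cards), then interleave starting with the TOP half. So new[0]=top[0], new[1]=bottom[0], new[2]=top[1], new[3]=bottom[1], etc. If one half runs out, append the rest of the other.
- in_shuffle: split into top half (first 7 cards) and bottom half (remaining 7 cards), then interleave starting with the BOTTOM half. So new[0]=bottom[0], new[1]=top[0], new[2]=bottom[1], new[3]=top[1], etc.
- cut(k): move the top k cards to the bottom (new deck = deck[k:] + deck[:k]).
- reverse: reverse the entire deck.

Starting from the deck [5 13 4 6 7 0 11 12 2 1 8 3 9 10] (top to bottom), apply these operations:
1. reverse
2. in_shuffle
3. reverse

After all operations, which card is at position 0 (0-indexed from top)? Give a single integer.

Answer: 12

Derivation:
After op 1 (reverse): [10 9 3 8 1 2 12 11 0 7 6 4 13 5]
After op 2 (in_shuffle): [11 10 0 9 7 3 6 8 4 1 13 2 5 12]
After op 3 (reverse): [12 5 2 13 1 4 8 6 3 7 9 0 10 11]
Position 0: card 12.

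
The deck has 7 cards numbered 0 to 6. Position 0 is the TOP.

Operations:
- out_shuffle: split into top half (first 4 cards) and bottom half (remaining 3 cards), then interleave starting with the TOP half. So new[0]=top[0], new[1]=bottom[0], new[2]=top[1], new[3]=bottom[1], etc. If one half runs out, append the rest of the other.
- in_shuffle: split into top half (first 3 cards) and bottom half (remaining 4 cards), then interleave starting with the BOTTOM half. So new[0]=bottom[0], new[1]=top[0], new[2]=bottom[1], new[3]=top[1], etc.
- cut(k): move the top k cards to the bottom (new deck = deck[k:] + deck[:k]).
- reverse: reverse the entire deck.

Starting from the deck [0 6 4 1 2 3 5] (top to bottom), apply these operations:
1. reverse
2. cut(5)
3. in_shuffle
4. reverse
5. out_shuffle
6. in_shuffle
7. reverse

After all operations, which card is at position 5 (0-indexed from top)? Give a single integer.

Answer: 4

Derivation:
After op 1 (reverse): [5 3 2 1 4 6 0]
After op 2 (cut(5)): [6 0 5 3 2 1 4]
After op 3 (in_shuffle): [3 6 2 0 1 5 4]
After op 4 (reverse): [4 5 1 0 2 6 3]
After op 5 (out_shuffle): [4 2 5 6 1 3 0]
After op 6 (in_shuffle): [6 4 1 2 3 5 0]
After op 7 (reverse): [0 5 3 2 1 4 6]
Position 5: card 4.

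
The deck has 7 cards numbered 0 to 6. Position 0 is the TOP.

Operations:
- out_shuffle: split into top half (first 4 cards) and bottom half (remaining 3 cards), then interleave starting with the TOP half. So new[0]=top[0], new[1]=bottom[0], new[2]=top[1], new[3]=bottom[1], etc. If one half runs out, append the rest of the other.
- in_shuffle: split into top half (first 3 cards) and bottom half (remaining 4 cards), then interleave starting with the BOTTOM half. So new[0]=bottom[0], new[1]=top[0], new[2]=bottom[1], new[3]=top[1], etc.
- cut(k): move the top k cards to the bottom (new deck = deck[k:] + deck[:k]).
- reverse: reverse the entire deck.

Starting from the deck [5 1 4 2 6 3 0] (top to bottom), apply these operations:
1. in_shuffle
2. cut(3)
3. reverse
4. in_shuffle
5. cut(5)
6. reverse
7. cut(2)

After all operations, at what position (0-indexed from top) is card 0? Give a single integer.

After op 1 (in_shuffle): [2 5 6 1 3 4 0]
After op 2 (cut(3)): [1 3 4 0 2 5 6]
After op 3 (reverse): [6 5 2 0 4 3 1]
After op 4 (in_shuffle): [0 6 4 5 3 2 1]
After op 5 (cut(5)): [2 1 0 6 4 5 3]
After op 6 (reverse): [3 5 4 6 0 1 2]
After op 7 (cut(2)): [4 6 0 1 2 3 5]
Card 0 is at position 2.

Answer: 2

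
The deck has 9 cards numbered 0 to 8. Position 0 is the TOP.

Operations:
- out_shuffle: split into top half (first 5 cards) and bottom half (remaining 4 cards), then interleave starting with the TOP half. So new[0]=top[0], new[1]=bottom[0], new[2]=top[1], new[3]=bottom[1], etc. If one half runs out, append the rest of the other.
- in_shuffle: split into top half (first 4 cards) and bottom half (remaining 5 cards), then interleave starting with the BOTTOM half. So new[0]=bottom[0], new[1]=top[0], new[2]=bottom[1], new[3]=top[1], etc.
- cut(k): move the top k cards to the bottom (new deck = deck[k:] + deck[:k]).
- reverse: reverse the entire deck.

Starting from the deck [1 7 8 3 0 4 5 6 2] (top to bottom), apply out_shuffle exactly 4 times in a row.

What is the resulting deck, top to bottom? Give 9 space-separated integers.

After op 1 (out_shuffle): [1 4 7 5 8 6 3 2 0]
After op 2 (out_shuffle): [1 6 4 3 7 2 5 0 8]
After op 3 (out_shuffle): [1 2 6 5 4 0 3 8 7]
After op 4 (out_shuffle): [1 0 2 3 6 8 5 7 4]

Answer: 1 0 2 3 6 8 5 7 4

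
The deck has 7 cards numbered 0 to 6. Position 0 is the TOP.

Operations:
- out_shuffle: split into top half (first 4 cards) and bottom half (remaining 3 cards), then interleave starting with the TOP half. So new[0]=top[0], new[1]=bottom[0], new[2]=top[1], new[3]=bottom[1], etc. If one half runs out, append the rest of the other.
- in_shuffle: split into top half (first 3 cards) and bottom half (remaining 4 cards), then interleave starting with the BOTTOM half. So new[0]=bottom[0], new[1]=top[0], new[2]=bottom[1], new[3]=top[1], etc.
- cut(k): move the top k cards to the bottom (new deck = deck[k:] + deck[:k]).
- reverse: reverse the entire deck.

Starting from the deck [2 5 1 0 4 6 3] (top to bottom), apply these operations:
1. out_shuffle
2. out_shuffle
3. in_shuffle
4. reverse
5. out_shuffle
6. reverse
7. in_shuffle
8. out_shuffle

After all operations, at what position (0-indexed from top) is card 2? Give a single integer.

After op 1 (out_shuffle): [2 4 5 6 1 3 0]
After op 2 (out_shuffle): [2 1 4 3 5 0 6]
After op 3 (in_shuffle): [3 2 5 1 0 4 6]
After op 4 (reverse): [6 4 0 1 5 2 3]
After op 5 (out_shuffle): [6 5 4 2 0 3 1]
After op 6 (reverse): [1 3 0 2 4 5 6]
After op 7 (in_shuffle): [2 1 4 3 5 0 6]
After op 8 (out_shuffle): [2 5 1 0 4 6 3]
Card 2 is at position 0.

Answer: 0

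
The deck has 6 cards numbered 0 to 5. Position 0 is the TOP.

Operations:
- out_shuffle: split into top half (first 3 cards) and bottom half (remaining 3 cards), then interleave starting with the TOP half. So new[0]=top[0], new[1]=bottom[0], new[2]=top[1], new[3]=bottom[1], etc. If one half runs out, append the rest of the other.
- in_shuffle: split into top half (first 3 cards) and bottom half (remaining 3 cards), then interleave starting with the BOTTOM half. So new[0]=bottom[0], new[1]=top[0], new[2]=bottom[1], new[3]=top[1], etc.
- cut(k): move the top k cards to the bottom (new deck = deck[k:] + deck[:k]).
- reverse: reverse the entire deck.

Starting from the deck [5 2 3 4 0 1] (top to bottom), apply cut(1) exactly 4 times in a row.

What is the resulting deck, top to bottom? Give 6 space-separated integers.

Answer: 0 1 5 2 3 4

Derivation:
After op 1 (cut(1)): [2 3 4 0 1 5]
After op 2 (cut(1)): [3 4 0 1 5 2]
After op 3 (cut(1)): [4 0 1 5 2 3]
After op 4 (cut(1)): [0 1 5 2 3 4]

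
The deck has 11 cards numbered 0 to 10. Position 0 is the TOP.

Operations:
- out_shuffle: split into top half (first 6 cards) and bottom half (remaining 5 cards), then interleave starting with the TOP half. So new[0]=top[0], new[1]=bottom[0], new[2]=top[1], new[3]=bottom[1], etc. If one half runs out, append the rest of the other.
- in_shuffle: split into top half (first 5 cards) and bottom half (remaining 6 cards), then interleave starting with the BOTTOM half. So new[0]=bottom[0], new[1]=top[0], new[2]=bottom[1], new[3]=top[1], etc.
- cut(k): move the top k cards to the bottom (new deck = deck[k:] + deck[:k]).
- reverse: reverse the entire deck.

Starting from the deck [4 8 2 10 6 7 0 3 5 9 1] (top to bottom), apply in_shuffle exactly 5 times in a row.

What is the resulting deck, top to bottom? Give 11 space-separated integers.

Answer: 9 5 3 0 7 6 10 2 8 4 1

Derivation:
After op 1 (in_shuffle): [7 4 0 8 3 2 5 10 9 6 1]
After op 2 (in_shuffle): [2 7 5 4 10 0 9 8 6 3 1]
After op 3 (in_shuffle): [0 2 9 7 8 5 6 4 3 10 1]
After op 4 (in_shuffle): [5 0 6 2 4 9 3 7 10 8 1]
After op 5 (in_shuffle): [9 5 3 0 7 6 10 2 8 4 1]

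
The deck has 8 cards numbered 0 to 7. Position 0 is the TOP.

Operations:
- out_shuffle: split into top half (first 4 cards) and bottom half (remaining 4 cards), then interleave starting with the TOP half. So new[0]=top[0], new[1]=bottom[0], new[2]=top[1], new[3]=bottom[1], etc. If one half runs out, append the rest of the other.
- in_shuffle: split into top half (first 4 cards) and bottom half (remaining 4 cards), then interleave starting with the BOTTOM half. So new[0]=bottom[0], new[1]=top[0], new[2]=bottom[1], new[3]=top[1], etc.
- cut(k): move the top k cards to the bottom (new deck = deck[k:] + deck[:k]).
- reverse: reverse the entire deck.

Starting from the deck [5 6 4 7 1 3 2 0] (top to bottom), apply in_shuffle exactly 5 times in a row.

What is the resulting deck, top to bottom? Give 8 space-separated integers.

Answer: 6 7 3 0 5 4 1 2

Derivation:
After op 1 (in_shuffle): [1 5 3 6 2 4 0 7]
After op 2 (in_shuffle): [2 1 4 5 0 3 7 6]
After op 3 (in_shuffle): [0 2 3 1 7 4 6 5]
After op 4 (in_shuffle): [7 0 4 2 6 3 5 1]
After op 5 (in_shuffle): [6 7 3 0 5 4 1 2]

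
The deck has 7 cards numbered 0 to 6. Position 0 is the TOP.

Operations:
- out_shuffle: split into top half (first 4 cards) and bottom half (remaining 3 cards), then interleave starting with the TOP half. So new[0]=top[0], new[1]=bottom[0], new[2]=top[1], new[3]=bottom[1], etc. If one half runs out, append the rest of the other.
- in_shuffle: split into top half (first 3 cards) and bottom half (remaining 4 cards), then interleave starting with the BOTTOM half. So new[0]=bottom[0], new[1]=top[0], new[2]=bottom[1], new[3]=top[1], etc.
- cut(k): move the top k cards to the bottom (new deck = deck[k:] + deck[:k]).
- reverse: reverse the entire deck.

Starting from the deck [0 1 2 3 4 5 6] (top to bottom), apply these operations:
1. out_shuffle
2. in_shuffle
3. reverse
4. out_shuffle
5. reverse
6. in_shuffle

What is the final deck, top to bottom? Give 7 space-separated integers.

Answer: 0 4 1 5 2 6 3

Derivation:
After op 1 (out_shuffle): [0 4 1 5 2 6 3]
After op 2 (in_shuffle): [5 0 2 4 6 1 3]
After op 3 (reverse): [3 1 6 4 2 0 5]
After op 4 (out_shuffle): [3 2 1 0 6 5 4]
After op 5 (reverse): [4 5 6 0 1 2 3]
After op 6 (in_shuffle): [0 4 1 5 2 6 3]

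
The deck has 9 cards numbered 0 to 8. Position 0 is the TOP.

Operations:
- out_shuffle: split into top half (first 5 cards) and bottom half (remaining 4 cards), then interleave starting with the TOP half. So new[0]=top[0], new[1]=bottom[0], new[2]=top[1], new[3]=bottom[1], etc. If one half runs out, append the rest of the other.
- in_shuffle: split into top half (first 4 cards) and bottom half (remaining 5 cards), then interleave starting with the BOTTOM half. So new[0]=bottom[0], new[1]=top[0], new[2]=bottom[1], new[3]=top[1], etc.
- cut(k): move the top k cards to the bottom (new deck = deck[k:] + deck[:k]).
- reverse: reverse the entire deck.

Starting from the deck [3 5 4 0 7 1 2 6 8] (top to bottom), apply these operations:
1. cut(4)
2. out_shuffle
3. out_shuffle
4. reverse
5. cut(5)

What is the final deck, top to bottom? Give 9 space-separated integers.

After op 1 (cut(4)): [7 1 2 6 8 3 5 4 0]
After op 2 (out_shuffle): [7 3 1 5 2 4 6 0 8]
After op 3 (out_shuffle): [7 4 3 6 1 0 5 8 2]
After op 4 (reverse): [2 8 5 0 1 6 3 4 7]
After op 5 (cut(5)): [6 3 4 7 2 8 5 0 1]

Answer: 6 3 4 7 2 8 5 0 1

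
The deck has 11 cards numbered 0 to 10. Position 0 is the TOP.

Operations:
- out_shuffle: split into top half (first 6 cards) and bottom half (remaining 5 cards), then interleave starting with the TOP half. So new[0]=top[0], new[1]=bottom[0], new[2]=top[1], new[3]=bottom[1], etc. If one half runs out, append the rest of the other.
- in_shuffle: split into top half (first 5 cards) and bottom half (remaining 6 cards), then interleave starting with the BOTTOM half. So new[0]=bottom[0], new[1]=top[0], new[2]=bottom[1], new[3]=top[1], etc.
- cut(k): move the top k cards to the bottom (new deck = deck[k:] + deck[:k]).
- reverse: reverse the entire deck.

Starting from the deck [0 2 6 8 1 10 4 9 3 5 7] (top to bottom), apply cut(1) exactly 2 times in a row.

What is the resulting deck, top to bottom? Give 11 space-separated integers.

Answer: 6 8 1 10 4 9 3 5 7 0 2

Derivation:
After op 1 (cut(1)): [2 6 8 1 10 4 9 3 5 7 0]
After op 2 (cut(1)): [6 8 1 10 4 9 3 5 7 0 2]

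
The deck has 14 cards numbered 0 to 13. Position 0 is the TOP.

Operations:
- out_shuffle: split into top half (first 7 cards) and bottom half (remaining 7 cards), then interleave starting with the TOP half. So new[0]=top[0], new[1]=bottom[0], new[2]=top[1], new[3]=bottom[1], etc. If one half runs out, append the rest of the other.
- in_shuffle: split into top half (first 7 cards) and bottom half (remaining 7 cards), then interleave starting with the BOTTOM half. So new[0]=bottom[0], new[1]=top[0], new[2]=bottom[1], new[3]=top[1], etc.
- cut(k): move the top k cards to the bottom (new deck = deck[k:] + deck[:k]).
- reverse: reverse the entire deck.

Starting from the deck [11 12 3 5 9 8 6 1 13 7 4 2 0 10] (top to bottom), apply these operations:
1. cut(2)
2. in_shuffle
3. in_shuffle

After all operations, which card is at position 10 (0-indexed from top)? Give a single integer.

After op 1 (cut(2)): [3 5 9 8 6 1 13 7 4 2 0 10 11 12]
After op 2 (in_shuffle): [7 3 4 5 2 9 0 8 10 6 11 1 12 13]
After op 3 (in_shuffle): [8 7 10 3 6 4 11 5 1 2 12 9 13 0]
Position 10: card 12.

Answer: 12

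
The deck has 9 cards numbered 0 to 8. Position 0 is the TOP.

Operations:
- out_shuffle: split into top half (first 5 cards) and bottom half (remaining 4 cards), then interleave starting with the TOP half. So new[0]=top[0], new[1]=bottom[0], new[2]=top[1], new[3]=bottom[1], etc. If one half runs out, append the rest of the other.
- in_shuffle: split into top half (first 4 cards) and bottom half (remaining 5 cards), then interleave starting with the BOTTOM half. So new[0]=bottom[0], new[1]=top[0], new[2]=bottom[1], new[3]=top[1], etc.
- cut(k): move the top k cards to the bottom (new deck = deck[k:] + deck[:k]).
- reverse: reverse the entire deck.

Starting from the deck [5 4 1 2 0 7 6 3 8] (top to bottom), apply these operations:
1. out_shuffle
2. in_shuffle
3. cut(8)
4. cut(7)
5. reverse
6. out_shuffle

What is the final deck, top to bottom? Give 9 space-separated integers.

Answer: 4 1 2 0 7 6 3 8 5

Derivation:
After op 1 (out_shuffle): [5 7 4 6 1 3 2 8 0]
After op 2 (in_shuffle): [1 5 3 7 2 4 8 6 0]
After op 3 (cut(8)): [0 1 5 3 7 2 4 8 6]
After op 4 (cut(7)): [8 6 0 1 5 3 7 2 4]
After op 5 (reverse): [4 2 7 3 5 1 0 6 8]
After op 6 (out_shuffle): [4 1 2 0 7 6 3 8 5]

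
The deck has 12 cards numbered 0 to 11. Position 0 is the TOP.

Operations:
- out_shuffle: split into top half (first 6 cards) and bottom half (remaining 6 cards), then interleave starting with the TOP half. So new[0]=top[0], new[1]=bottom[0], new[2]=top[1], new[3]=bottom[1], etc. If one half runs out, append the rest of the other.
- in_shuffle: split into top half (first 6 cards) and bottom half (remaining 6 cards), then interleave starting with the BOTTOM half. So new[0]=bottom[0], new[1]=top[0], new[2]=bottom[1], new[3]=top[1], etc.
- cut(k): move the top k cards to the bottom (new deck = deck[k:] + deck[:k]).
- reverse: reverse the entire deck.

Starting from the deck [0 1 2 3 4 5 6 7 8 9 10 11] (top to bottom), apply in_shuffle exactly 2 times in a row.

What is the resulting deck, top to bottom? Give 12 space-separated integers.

After op 1 (in_shuffle): [6 0 7 1 8 2 9 3 10 4 11 5]
After op 2 (in_shuffle): [9 6 3 0 10 7 4 1 11 8 5 2]

Answer: 9 6 3 0 10 7 4 1 11 8 5 2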